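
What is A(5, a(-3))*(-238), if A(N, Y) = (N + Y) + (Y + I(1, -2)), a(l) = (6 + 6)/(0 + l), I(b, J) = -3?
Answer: 1428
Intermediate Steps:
a(l) = 12/l
A(N, Y) = -3 + N + 2*Y (A(N, Y) = (N + Y) + (Y - 3) = (N + Y) + (-3 + Y) = -3 + N + 2*Y)
A(5, a(-3))*(-238) = (-3 + 5 + 2*(12/(-3)))*(-238) = (-3 + 5 + 2*(12*(-1/3)))*(-238) = (-3 + 5 + 2*(-4))*(-238) = (-3 + 5 - 8)*(-238) = -6*(-238) = 1428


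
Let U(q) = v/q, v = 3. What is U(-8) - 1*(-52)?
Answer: 413/8 ≈ 51.625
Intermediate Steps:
U(q) = 3/q
U(-8) - 1*(-52) = 3/(-8) - 1*(-52) = 3*(-1/8) + 52 = -3/8 + 52 = 413/8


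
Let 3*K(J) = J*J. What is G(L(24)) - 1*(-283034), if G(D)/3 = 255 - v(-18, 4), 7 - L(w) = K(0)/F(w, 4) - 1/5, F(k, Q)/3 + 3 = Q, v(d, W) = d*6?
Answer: 284123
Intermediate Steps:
v(d, W) = 6*d
F(k, Q) = -9 + 3*Q
K(J) = J²/3 (K(J) = (J*J)/3 = J²/3)
L(w) = 36/5 (L(w) = 7 - (((⅓)*0²)/(-9 + 3*4) - 1/5) = 7 - (((⅓)*0)/(-9 + 12) - 1*⅕) = 7 - (0/3 - ⅕) = 7 - (0*(⅓) - ⅕) = 7 - (0 - ⅕) = 7 - 1*(-⅕) = 7 + ⅕ = 36/5)
G(D) = 1089 (G(D) = 3*(255 - 6*(-18)) = 3*(255 - 1*(-108)) = 3*(255 + 108) = 3*363 = 1089)
G(L(24)) - 1*(-283034) = 1089 - 1*(-283034) = 1089 + 283034 = 284123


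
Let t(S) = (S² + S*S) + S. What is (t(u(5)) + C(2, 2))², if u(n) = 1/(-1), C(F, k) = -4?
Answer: 9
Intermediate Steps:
u(n) = -1
t(S) = S + 2*S² (t(S) = (S² + S²) + S = 2*S² + S = S + 2*S²)
(t(u(5)) + C(2, 2))² = (-(1 + 2*(-1)) - 4)² = (-(1 - 2) - 4)² = (-1*(-1) - 4)² = (1 - 4)² = (-3)² = 9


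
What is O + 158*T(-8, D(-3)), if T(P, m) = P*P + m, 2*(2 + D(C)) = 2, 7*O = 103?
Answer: 69781/7 ≈ 9968.7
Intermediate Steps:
O = 103/7 (O = (⅐)*103 = 103/7 ≈ 14.714)
D(C) = -1 (D(C) = -2 + (½)*2 = -2 + 1 = -1)
T(P, m) = m + P² (T(P, m) = P² + m = m + P²)
O + 158*T(-8, D(-3)) = 103/7 + 158*(-1 + (-8)²) = 103/7 + 158*(-1 + 64) = 103/7 + 158*63 = 103/7 + 9954 = 69781/7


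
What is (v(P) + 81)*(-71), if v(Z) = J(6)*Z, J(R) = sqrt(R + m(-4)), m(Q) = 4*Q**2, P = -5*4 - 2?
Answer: -5751 + 1562*sqrt(70) ≈ 7317.6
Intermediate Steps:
P = -22 (P = -20 - 2 = -22)
J(R) = sqrt(64 + R) (J(R) = sqrt(R + 4*(-4)**2) = sqrt(R + 4*16) = sqrt(R + 64) = sqrt(64 + R))
v(Z) = Z*sqrt(70) (v(Z) = sqrt(64 + 6)*Z = sqrt(70)*Z = Z*sqrt(70))
(v(P) + 81)*(-71) = (-22*sqrt(70) + 81)*(-71) = (81 - 22*sqrt(70))*(-71) = -5751 + 1562*sqrt(70)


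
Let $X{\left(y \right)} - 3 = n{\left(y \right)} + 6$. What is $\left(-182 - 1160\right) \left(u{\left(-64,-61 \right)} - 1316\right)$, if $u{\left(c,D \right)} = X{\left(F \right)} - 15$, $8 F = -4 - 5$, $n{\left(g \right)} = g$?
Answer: $\frac{7102535}{4} \approx 1.7756 \cdot 10^{6}$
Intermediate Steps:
$F = - \frac{9}{8}$ ($F = \frac{-4 - 5}{8} = \frac{1}{8} \left(-9\right) = - \frac{9}{8} \approx -1.125$)
$X{\left(y \right)} = 9 + y$ ($X{\left(y \right)} = 3 + \left(y + 6\right) = 3 + \left(6 + y\right) = 9 + y$)
$u{\left(c,D \right)} = - \frac{57}{8}$ ($u{\left(c,D \right)} = \left(9 - \frac{9}{8}\right) - 15 = \frac{63}{8} - 15 = - \frac{57}{8}$)
$\left(-182 - 1160\right) \left(u{\left(-64,-61 \right)} - 1316\right) = \left(-182 - 1160\right) \left(- \frac{57}{8} - 1316\right) = \left(-1342\right) \left(- \frac{10585}{8}\right) = \frac{7102535}{4}$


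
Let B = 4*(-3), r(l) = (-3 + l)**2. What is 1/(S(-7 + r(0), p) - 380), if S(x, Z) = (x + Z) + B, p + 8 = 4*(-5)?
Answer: -1/418 ≈ -0.0023923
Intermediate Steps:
B = -12
p = -28 (p = -8 + 4*(-5) = -8 - 20 = -28)
S(x, Z) = -12 + Z + x (S(x, Z) = (x + Z) - 12 = (Z + x) - 12 = -12 + Z + x)
1/(S(-7 + r(0), p) - 380) = 1/((-12 - 28 + (-7 + (-3 + 0)**2)) - 380) = 1/((-12 - 28 + (-7 + (-3)**2)) - 380) = 1/((-12 - 28 + (-7 + 9)) - 380) = 1/((-12 - 28 + 2) - 380) = 1/(-38 - 380) = 1/(-418) = -1/418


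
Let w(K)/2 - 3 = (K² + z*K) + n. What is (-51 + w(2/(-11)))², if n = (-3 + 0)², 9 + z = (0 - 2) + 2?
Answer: 8196769/14641 ≈ 559.85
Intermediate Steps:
z = -9 (z = -9 + ((0 - 2) + 2) = -9 + (-2 + 2) = -9 + 0 = -9)
n = 9 (n = (-3)² = 9)
w(K) = 24 - 18*K + 2*K² (w(K) = 6 + 2*((K² - 9*K) + 9) = 6 + 2*(9 + K² - 9*K) = 6 + (18 - 18*K + 2*K²) = 24 - 18*K + 2*K²)
(-51 + w(2/(-11)))² = (-51 + (24 - 36/(-11) + 2*(2/(-11))²))² = (-51 + (24 - 36*(-1)/11 + 2*(2*(-1/11))²))² = (-51 + (24 - 18*(-2/11) + 2*(-2/11)²))² = (-51 + (24 + 36/11 + 2*(4/121)))² = (-51 + (24 + 36/11 + 8/121))² = (-51 + 3308/121)² = (-2863/121)² = 8196769/14641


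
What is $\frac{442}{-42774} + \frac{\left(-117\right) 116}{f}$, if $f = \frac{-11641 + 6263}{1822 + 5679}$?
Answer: $\frac{1088635902913}{57509643} \approx 18930.0$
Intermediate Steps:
$f = - \frac{5378}{7501} \approx -0.71697$
$\frac{442}{-42774} + \frac{\left(-117\right) 116}{f} = \frac{442}{-42774} + \frac{\left(-117\right) 116}{- \frac{5378}{7501}} = 442 \left(- \frac{1}{42774}\right) - - \frac{50901786}{2689} = - \frac{221}{21387} + \frac{50901786}{2689} = \frac{1088635902913}{57509643}$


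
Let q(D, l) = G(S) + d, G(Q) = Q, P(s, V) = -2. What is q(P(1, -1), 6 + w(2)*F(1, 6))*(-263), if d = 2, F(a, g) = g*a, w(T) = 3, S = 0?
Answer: -526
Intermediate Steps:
F(a, g) = a*g
q(D, l) = 2 (q(D, l) = 0 + 2 = 2)
q(P(1, -1), 6 + w(2)*F(1, 6))*(-263) = 2*(-263) = -526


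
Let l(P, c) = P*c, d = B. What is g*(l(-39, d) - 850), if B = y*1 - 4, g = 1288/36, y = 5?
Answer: -286258/9 ≈ -31806.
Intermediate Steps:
g = 322/9 (g = 1288*(1/36) = 322/9 ≈ 35.778)
B = 1 (B = 5*1 - 4 = 5 - 4 = 1)
d = 1
g*(l(-39, d) - 850) = 322*(-39*1 - 850)/9 = 322*(-39 - 850)/9 = (322/9)*(-889) = -286258/9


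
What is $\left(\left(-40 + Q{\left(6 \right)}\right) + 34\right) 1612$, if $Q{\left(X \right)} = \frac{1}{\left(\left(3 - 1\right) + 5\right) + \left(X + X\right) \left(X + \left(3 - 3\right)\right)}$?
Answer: $- \frac{762476}{79} \approx -9651.6$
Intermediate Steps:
$Q{\left(X \right)} = \frac{1}{7 + 2 X^{2}}$ ($Q{\left(X \right)} = \frac{1}{\left(2 + 5\right) + 2 X \left(X + 0\right)} = \frac{1}{7 + 2 X X} = \frac{1}{7 + 2 X^{2}}$)
$\left(\left(-40 + Q{\left(6 \right)}\right) + 34\right) 1612 = \left(\left(-40 + \frac{1}{7 + 2 \cdot 6^{2}}\right) + 34\right) 1612 = \left(\left(-40 + \frac{1}{7 + 2 \cdot 36}\right) + 34\right) 1612 = \left(\left(-40 + \frac{1}{7 + 72}\right) + 34\right) 1612 = \left(\left(-40 + \frac{1}{79}\right) + 34\right) 1612 = \left(- \frac{3159}{79} + 34\right) 1612 = \left(- \frac{473}{79}\right) 1612 = - \frac{762476}{79}$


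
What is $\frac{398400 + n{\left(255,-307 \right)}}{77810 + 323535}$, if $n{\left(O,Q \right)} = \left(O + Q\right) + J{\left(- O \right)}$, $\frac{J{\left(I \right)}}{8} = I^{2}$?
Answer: $\frac{918548}{401345} \approx 2.2887$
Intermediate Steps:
$J{\left(I \right)} = 8 I^{2}$
$n{\left(O,Q \right)} = O + Q + 8 O^{2}$ ($n{\left(O,Q \right)} = \left(O + Q\right) + 8 \left(- O\right)^{2} = \left(O + Q\right) + 8 O^{2} = O + Q + 8 O^{2}$)
$\frac{398400 + n{\left(255,-307 \right)}}{77810 + 323535} = \frac{398400 + \left(255 - 307 + 8 \cdot 255^{2}\right)}{77810 + 323535} = \frac{398400 + \left(255 - 307 + 8 \cdot 65025\right)}{401345} = \left(398400 + \left(255 - 307 + 520200\right)\right) \frac{1}{401345} = \left(398400 + 520148\right) \frac{1}{401345} = 918548 \cdot \frac{1}{401345} = \frac{918548}{401345}$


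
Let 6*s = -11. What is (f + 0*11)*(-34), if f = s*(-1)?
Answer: -187/3 ≈ -62.333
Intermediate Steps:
s = -11/6 (s = (1/6)*(-11) = -11/6 ≈ -1.8333)
f = 11/6 (f = -11/6*(-1) = 11/6 ≈ 1.8333)
(f + 0*11)*(-34) = (11/6 + 0*11)*(-34) = (11/6 + 0)*(-34) = (11/6)*(-34) = -187/3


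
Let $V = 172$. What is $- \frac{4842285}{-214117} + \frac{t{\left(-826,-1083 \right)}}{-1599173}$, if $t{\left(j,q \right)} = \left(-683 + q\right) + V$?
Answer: $\frac{7743992732803}{342410125241} \approx 22.616$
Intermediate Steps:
$t{\left(j,q \right)} = -511 + q$ ($t{\left(j,q \right)} = \left(-683 + q\right) + 172 = -511 + q$)
$- \frac{4842285}{-214117} + \frac{t{\left(-826,-1083 \right)}}{-1599173} = - \frac{4842285}{-214117} + \frac{-511 - 1083}{-1599173} = \left(-4842285\right) \left(- \frac{1}{214117}\right) - - \frac{1594}{1599173} = \frac{4842285}{214117} + \frac{1594}{1599173} = \frac{7743992732803}{342410125241}$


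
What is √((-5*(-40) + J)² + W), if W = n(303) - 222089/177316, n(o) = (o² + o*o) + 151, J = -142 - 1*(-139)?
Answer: √1749506868301911/88658 ≈ 471.78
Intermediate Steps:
J = -3 (J = -142 + 139 = -3)
n(o) = 151 + 2*o² (n(o) = (o² + o²) + 151 = 2*o² + 151 = 151 + 2*o²)
W = 32584961915/177316 (W = (151 + 2*303²) - 222089/177316 = (151 + 2*91809) - 222089/177316 = (151 + 183618) - 1*222089/177316 = 183769 - 222089/177316 = 32584961915/177316 ≈ 1.8377e+5)
√((-5*(-40) + J)² + W) = √((-5*(-40) - 3)² + 32584961915/177316) = √((200 - 3)² + 32584961915/177316) = √(197² + 32584961915/177316) = √(38809 + 32584961915/177316) = √(39466418559/177316) = √1749506868301911/88658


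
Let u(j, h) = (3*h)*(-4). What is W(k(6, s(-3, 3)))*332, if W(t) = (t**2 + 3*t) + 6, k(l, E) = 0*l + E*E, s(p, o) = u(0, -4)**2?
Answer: 9355526389630920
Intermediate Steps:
u(j, h) = -12*h
s(p, o) = 2304 (s(p, o) = (-12*(-4))**2 = 48**2 = 2304)
k(l, E) = E**2 (k(l, E) = 0 + E**2 = E**2)
W(t) = 6 + t**2 + 3*t
W(k(6, s(-3, 3)))*332 = (6 + (2304**2)**2 + 3*2304**2)*332 = (6 + 5308416**2 + 3*5308416)*332 = (6 + 28179280429056 + 15925248)*332 = 28179296354310*332 = 9355526389630920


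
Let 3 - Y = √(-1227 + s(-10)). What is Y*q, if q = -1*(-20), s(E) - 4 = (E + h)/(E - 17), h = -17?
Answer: 60 - 20*I*√1222 ≈ 60.0 - 699.14*I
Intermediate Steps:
s(E) = 5 (s(E) = 4 + (E - 17)/(E - 17) = 4 + (-17 + E)/(-17 + E) = 4 + 1 = 5)
q = 20
Y = 3 - I*√1222 (Y = 3 - √(-1227 + 5) = 3 - √(-1222) = 3 - I*√1222 ≈ 3.0 - 34.957*I)
Y*q = (3 - I*√1222)*20 = 60 - 20*I*√1222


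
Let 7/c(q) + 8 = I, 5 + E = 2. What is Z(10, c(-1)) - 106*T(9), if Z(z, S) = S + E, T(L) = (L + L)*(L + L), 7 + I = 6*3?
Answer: -103034/3 ≈ -34345.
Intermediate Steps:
E = -3 (E = -5 + 2 = -3)
I = 11 (I = -7 + 6*3 = -7 + 18 = 11)
c(q) = 7/3 (c(q) = 7/(-8 + 11) = 7/3)
T(L) = 4*L² (T(L) = (2*L)*(2*L) = 4*L²)
Z(z, S) = -3 + S (Z(z, S) = S - 3 = -3 + S)
Z(10, c(-1)) - 106*T(9) = (-3 + 7/3) - 424*9² = -⅔ - 424*81 = -⅔ - 106*324 = -⅔ - 34344 = -103034/3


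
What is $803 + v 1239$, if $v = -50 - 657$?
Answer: $-875170$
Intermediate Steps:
$v = -707$
$803 + v 1239 = 803 - 875973 = -875170$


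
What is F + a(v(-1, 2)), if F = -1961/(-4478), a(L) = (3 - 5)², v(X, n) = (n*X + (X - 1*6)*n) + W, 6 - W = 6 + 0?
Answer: 19873/4478 ≈ 4.4379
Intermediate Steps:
W = 0 (W = 6 - (6 + 0) = 6 - 1*6 = 6 - 6 = 0)
v(X, n) = X*n + n*(-6 + X) (v(X, n) = (n*X + (X - 1*6)*n) + 0 = (X*n + (X - 6)*n) + 0 = (X*n + (-6 + X)*n) + 0 = (X*n + n*(-6 + X)) + 0 = X*n + n*(-6 + X))
a(L) = 4 (a(L) = (-2)² = 4)
F = 1961/4478 (F = -1961*(-1/4478) = 1961/4478 ≈ 0.43792)
F + a(v(-1, 2)) = 1961/4478 + 4 = 19873/4478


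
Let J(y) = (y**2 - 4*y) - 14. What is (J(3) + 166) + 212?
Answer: 361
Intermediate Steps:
J(y) = -14 + y**2 - 4*y
(J(3) + 166) + 212 = ((-14 + 3**2 - 4*3) + 166) + 212 = ((-14 + 9 - 12) + 166) + 212 = (-17 + 166) + 212 = 149 + 212 = 361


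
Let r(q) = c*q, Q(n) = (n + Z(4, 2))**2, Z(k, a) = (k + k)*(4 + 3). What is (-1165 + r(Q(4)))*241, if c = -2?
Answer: -2015965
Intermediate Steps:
Z(k, a) = 14*k (Z(k, a) = (2*k)*7 = 14*k)
Q(n) = (56 + n)**2 (Q(n) = (n + 14*4)**2 = (n + 56)**2 = (56 + n)**2)
r(q) = -2*q
(-1165 + r(Q(4)))*241 = (-1165 - 2*(56 + 4)**2)*241 = (-1165 - 2*60**2)*241 = (-1165 - 2*3600)*241 = (-1165 - 7200)*241 = -8365*241 = -2015965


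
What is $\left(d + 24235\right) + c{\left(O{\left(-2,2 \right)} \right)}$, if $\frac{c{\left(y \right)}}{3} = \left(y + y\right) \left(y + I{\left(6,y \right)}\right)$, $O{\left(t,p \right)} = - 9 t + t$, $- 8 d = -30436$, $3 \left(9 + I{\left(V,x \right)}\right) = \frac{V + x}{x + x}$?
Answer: $\frac{57467}{2} \approx 28734.0$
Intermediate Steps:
$I{\left(V,x \right)} = -9 + \frac{V + x}{6 x}$ ($I{\left(V,x \right)} = -9 + \frac{\left(V + x\right) \frac{1}{x + x}}{3} = -9 + \frac{\left(V + x\right) \frac{1}{2 x}}{3} = -9 + \frac{\frac{1}{2} \frac{1}{x} \left(V + x\right)}{3} = -9 + \frac{V + x}{6 x}$)
$d = \frac{7609}{2}$ ($d = \left(- \frac{1}{8}\right) \left(-30436\right) = \frac{7609}{2} \approx 3804.5$)
$O{\left(t,p \right)} = - 8 t$
$c{\left(y \right)} = 6 y \left(y + \frac{6 - 53 y}{6 y}\right)$ ($c{\left(y \right)} = 3 \left(y + y\right) \left(y + \frac{6 - 53 y}{6 y}\right) = 3 \cdot 2 y \left(y + \frac{6 - 53 y}{6 y}\right) = 6 y \left(y + \frac{6 - 53 y}{6 y}\right)$)
$\left(d + 24235\right) + c{\left(O{\left(-2,2 \right)} \right)} = \left(\frac{7609}{2} + 24235\right) + \left(6 - 53 \left(\left(-8\right) \left(-2\right)\right) + 6 \left(\left(-8\right) \left(-2\right)\right)^{2}\right) = \frac{56079}{2} + \left(6 - 848 + 6 \cdot 16^{2}\right) = \frac{56079}{2} + \left(6 - 848 + 6 \cdot 256\right) = \frac{56079}{2} + \left(6 - 848 + 1536\right) = \frac{56079}{2} + 694 = \frac{57467}{2}$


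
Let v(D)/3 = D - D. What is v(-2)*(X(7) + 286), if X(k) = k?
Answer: 0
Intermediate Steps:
v(D) = 0 (v(D) = 3*(D - D) = 3*0 = 0)
v(-2)*(X(7) + 286) = 0*(7 + 286) = 0*293 = 0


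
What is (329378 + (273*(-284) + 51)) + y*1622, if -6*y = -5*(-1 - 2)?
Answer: 247842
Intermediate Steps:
y = -5/2 (y = -(-5)*(-1 - 2)/6 = -(-5)*(-3)/6 = -1/6*15 = -5/2 ≈ -2.5000)
(329378 + (273*(-284) + 51)) + y*1622 = (329378 + (273*(-284) + 51)) - 5/2*1622 = (329378 + (-77532 + 51)) - 4055 = (329378 - 77481) - 4055 = 251897 - 4055 = 247842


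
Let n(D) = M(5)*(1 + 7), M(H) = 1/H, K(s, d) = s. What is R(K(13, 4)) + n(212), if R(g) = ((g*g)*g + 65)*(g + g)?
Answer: 294068/5 ≈ 58814.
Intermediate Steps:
n(D) = 8/5 (n(D) = (1 + 7)/5 = (1/5)*8 = 8/5)
R(g) = 2*g*(65 + g**3) (R(g) = (g**2*g + 65)*(2*g) = (g**3 + 65)*(2*g) = (65 + g**3)*(2*g) = 2*g*(65 + g**3))
R(K(13, 4)) + n(212) = 2*13*(65 + 13**3) + 8/5 = 2*13*(65 + 2197) + 8/5 = 2*13*2262 + 8/5 = 58812 + 8/5 = 294068/5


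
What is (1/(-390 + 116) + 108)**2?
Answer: 875627281/75076 ≈ 11663.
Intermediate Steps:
(1/(-390 + 116) + 108)**2 = (1/(-274) + 108)**2 = (-1/274 + 108)**2 = (29591/274)**2 = 875627281/75076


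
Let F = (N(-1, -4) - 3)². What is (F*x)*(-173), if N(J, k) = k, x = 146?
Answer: -1237642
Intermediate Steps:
F = 49 (F = (-4 - 3)² = (-7)² = 49)
(F*x)*(-173) = (49*146)*(-173) = 7154*(-173) = -1237642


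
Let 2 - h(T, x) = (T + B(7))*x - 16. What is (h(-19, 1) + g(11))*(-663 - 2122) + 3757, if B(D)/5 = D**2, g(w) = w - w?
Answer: 583037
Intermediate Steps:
g(w) = 0
B(D) = 5*D**2
h(T, x) = 18 - x*(245 + T) (h(T, x) = 2 - ((T + 5*7**2)*x - 16) = 2 - ((T + 5*49)*x - 16) = 2 - ((T + 245)*x - 16) = 2 - ((245 + T)*x - 16) = 2 - (x*(245 + T) - 16) = 2 - (-16 + x*(245 + T)) = 2 + (16 - x*(245 + T)) = 18 - x*(245 + T))
(h(-19, 1) + g(11))*(-663 - 2122) + 3757 = ((18 - 245*1 - 1*(-19)*1) + 0)*(-663 - 2122) + 3757 = ((18 - 245 + 19) + 0)*(-2785) + 3757 = (-208 + 0)*(-2785) + 3757 = -208*(-2785) + 3757 = 579280 + 3757 = 583037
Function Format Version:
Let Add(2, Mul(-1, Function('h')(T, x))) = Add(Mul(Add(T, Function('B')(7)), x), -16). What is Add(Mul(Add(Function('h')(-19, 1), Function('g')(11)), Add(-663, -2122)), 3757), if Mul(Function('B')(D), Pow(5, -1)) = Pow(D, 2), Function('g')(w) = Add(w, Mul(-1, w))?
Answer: 583037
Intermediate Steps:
Function('g')(w) = 0
Function('B')(D) = Mul(5, Pow(D, 2))
Function('h')(T, x) = Add(18, Mul(-1, x, Add(245, T))) (Function('h')(T, x) = Add(2, Mul(-1, Add(Mul(Add(T, Mul(5, Pow(7, 2))), x), -16))) = Add(2, Mul(-1, Add(Mul(Add(T, Mul(5, 49)), x), -16))) = Add(2, Mul(-1, Add(Mul(Add(T, 245), x), -16))) = Add(2, Mul(-1, Add(Mul(Add(245, T), x), -16))) = Add(2, Mul(-1, Add(Mul(x, Add(245, T)), -16))) = Add(2, Mul(-1, Add(-16, Mul(x, Add(245, T))))) = Add(2, Add(16, Mul(-1, x, Add(245, T)))) = Add(18, Mul(-1, x, Add(245, T))))
Add(Mul(Add(Function('h')(-19, 1), Function('g')(11)), Add(-663, -2122)), 3757) = Add(Mul(Add(Add(18, Mul(-245, 1), Mul(-1, -19, 1)), 0), Add(-663, -2122)), 3757) = Add(Mul(Add(Add(18, -245, 19), 0), -2785), 3757) = Add(Mul(Add(-208, 0), -2785), 3757) = Add(Mul(-208, -2785), 3757) = Add(579280, 3757) = 583037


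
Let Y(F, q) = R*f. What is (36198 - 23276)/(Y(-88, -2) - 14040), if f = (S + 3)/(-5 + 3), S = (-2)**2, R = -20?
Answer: -6461/6985 ≈ -0.92498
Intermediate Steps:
S = 4
f = -7/2 (f = (4 + 3)/(-5 + 3) = 7/(-2) = 7*(-1/2) = -7/2 ≈ -3.5000)
Y(F, q) = 70 (Y(F, q) = -20*(-7/2) = 70)
(36198 - 23276)/(Y(-88, -2) - 14040) = (36198 - 23276)/(70 - 14040) = 12922/(-13970) = 12922*(-1/13970) = -6461/6985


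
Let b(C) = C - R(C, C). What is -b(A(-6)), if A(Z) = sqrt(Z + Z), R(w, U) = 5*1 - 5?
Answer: -2*I*sqrt(3) ≈ -3.4641*I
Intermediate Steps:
R(w, U) = 0 (R(w, U) = 5 - 5 = 0)
A(Z) = sqrt(2)*sqrt(Z) (A(Z) = sqrt(2*Z) = sqrt(2)*sqrt(Z))
b(C) = C (b(C) = C - 1*0 = C + 0 = C)
-b(A(-6)) = -sqrt(2)*sqrt(-6) = -sqrt(2)*I*sqrt(6) = -2*I*sqrt(3)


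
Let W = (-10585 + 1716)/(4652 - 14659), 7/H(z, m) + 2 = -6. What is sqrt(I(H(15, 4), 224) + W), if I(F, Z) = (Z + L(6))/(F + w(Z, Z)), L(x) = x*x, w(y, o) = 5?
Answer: sqrt(6970263981747)/330231 ≈ 7.9948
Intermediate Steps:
H(z, m) = -7/8 (H(z, m) = 7/(-2 - 6) = 7/(-8) = 7*(-1/8) = -7/8)
L(x) = x**2
I(F, Z) = (36 + Z)/(5 + F) (I(F, Z) = (Z + 6**2)/(F + 5) = (Z + 36)/(5 + F) = (36 + Z)/(5 + F))
W = 8869/10007 (W = -8869/(-10007) = -8869*(-1/10007) = 8869/10007 ≈ 0.88628)
sqrt(I(H(15, 4), 224) + W) = sqrt((36 + 224)/(5 - 7/8) + 8869/10007) = sqrt(260/(33/8) + 8869/10007) = sqrt((8/33)*260 + 8869/10007) = sqrt(2080/33 + 8869/10007) = sqrt(21107237/330231) = sqrt(6970263981747)/330231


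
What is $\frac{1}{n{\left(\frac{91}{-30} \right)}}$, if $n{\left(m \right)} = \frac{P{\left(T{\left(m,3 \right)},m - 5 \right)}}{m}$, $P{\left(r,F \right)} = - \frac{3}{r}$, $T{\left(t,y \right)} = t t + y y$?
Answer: $\frac{1490671}{81000} \approx 18.403$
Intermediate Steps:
$T{\left(t,y \right)} = t^{2} + y^{2}$
$n{\left(m \right)} = - \frac{3}{m \left(9 + m^{2}\right)}$ ($n{\left(m \right)} = \frac{\left(-3\right) \frac{1}{m^{2} + 3^{2}}}{m} = \frac{\left(-3\right) \frac{1}{m^{2} + 9}}{m} = \frac{\left(-3\right) \frac{1}{9 + m^{2}}}{m} = - \frac{3}{m \left(9 + m^{2}\right)}$)
$\frac{1}{n{\left(\frac{91}{-30} \right)}} = \frac{1}{\left(-3\right) \frac{1}{91 \frac{1}{-30}} \frac{1}{9 + \left(\frac{91}{-30}\right)^{2}}} = \frac{1}{\left(-3\right) \frac{1}{91 \left(- \frac{1}{30}\right)} \frac{1}{9 + \left(91 \left(- \frac{1}{30}\right)\right)^{2}}} = \frac{1}{\left(-3\right) \frac{1}{- \frac{91}{30}} \frac{1}{9 + \left(- \frac{91}{30}\right)^{2}}} = \frac{1}{\left(-3\right) \left(- \frac{30}{91}\right) \frac{1}{9 + \frac{8281}{900}}} = \frac{1}{\left(-3\right) \left(- \frac{30}{91}\right) \frac{1}{\frac{16381}{900}}} = \frac{1}{\left(-3\right) \left(- \frac{30}{91}\right) \frac{900}{16381}} = \frac{1}{\frac{81000}{1490671}} = \frac{1490671}{81000}$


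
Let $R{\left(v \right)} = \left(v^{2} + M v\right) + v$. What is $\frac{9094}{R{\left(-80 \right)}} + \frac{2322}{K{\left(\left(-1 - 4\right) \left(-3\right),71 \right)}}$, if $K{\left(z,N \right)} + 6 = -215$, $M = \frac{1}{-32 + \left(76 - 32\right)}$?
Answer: $- \frac{18974679}{2092870} \approx -9.0663$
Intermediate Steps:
$M = \frac{1}{12}$ ($M = \frac{1}{-32 + 44} = \frac{1}{12} \approx 0.083333$)
$K{\left(z,N \right)} = -221$ ($K{\left(z,N \right)} = -6 - 215 = -221$)
$R{\left(v \right)} = v^{2} + \frac{13 v}{12}$ ($R{\left(v \right)} = \left(v^{2} + \frac{v}{12}\right) + v = v^{2} + \frac{13 v}{12}$)
$\frac{9094}{R{\left(-80 \right)}} + \frac{2322}{K{\left(\left(-1 - 4\right) \left(-3\right),71 \right)}} = \frac{9094}{\frac{1}{12} \left(-80\right) \left(13 + 12 \left(-80\right)\right)} + \frac{2322}{-221} = \frac{9094}{\frac{1}{12} \left(-80\right) \left(13 - 960\right)} + 2322 \left(- \frac{1}{221}\right) = \frac{9094}{\frac{1}{12} \left(-80\right) \left(-947\right)} - \frac{2322}{221} = \frac{9094}{\frac{18940}{3}} - \frac{2322}{221} = 9094 \cdot \frac{3}{18940} - \frac{2322}{221} = \frac{13641}{9470} - \frac{2322}{221} = - \frac{18974679}{2092870}$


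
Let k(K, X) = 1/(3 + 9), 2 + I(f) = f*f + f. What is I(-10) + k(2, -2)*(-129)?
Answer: 309/4 ≈ 77.250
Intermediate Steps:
I(f) = -2 + f + f² (I(f) = -2 + (f*f + f) = -2 + (f² + f) = -2 + (f + f²) = -2 + f + f²)
k(K, X) = 1/12
I(-10) + k(2, -2)*(-129) = (-2 - 10 + (-10)²) + (1/12)*(-129) = (-2 - 10 + 100) - 43/4 = 88 - 43/4 = 309/4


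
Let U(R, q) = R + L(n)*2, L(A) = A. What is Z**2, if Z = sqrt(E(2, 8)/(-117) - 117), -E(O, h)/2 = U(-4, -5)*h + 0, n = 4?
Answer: -13625/117 ≈ -116.45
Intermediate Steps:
U(R, q) = 8 + R (U(R, q) = R + 4*2 = R + 8 = 8 + R)
E(O, h) = -8*h (E(O, h) = -2*((8 - 4)*h + 0) = -2*(4*h + 0) = -8*h)
Z = 5*I*sqrt(7085)/39 (Z = sqrt(-8*8/(-117) - 117) = sqrt(-64*(-1/117) - 117) = sqrt(64/117 - 117) = sqrt(-13625/117) = 5*I*sqrt(7085)/39 ≈ 10.791*I)
Z**2 = (5*I*sqrt(7085)/39)**2 = -13625/117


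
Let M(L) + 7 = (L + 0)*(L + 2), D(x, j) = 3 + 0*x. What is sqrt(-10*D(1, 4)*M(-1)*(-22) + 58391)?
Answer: sqrt(53111) ≈ 230.46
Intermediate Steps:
D(x, j) = 3 (D(x, j) = 3 + 0 = 3)
M(L) = -7 + L*(2 + L) (M(L) = -7 + (L + 0)*(L + 2) = -7 + L*(2 + L))
sqrt(-10*D(1, 4)*M(-1)*(-22) + 58391) = sqrt(-30*(-7 + (-1)**2 + 2*(-1))*(-22) + 58391) = sqrt(-30*(-7 + 1 - 2)*(-22) + 58391) = sqrt(-30*(-8)*(-22) + 58391) = sqrt(-10*(-24)*(-22) + 58391) = sqrt(240*(-22) + 58391) = sqrt(-5280 + 58391) = sqrt(53111)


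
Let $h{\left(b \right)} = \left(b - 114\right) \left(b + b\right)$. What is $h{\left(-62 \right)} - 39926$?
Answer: $-18102$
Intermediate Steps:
$h{\left(b \right)} = 2 b \left(-114 + b\right)$ ($h{\left(b \right)} = \left(-114 + b\right) 2 b = 2 b \left(-114 + b\right)$)
$h{\left(-62 \right)} - 39926 = 2 \left(-62\right) \left(-114 - 62\right) - 39926 = 2 \left(-62\right) \left(-176\right) - 39926 = 21824 - 39926 = -18102$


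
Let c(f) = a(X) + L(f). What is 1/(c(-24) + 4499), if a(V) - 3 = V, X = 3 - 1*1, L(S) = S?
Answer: 1/4480 ≈ 0.00022321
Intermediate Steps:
X = 2 (X = 3 - 1 = 2)
a(V) = 3 + V
c(f) = 5 + f (c(f) = (3 + 2) + f = 5 + f)
1/(c(-24) + 4499) = 1/((5 - 24) + 4499) = 1/(-19 + 4499) = 1/4480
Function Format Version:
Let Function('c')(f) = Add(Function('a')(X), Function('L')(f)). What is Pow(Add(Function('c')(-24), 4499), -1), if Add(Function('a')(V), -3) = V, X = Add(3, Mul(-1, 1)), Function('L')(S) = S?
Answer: Rational(1, 4480) ≈ 0.00022321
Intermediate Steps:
X = 2 (X = Add(3, -1) = 2)
Function('a')(V) = Add(3, V)
Function('c')(f) = Add(5, f) (Function('c')(f) = Add(Add(3, 2), f) = Add(5, f))
Pow(Add(Function('c')(-24), 4499), -1) = Pow(Add(Add(5, -24), 4499), -1) = Pow(Add(-19, 4499), -1) = Pow(4480, -1) = Rational(1, 4480)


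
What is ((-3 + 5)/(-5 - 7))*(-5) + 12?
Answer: 77/6 ≈ 12.833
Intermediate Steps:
((-3 + 5)/(-5 - 7))*(-5) + 12 = (2/(-12))*(-5) + 12 = (2*(-1/12))*(-5) + 12 = -⅙*(-5) + 12 = ⅚ + 12 = 77/6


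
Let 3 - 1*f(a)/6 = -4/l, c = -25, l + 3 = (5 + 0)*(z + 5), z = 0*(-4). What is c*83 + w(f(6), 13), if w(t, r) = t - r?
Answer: -22758/11 ≈ -2068.9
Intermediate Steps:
z = 0
l = 22 (l = -3 + (5 + 0)*(0 + 5) = -3 + 5*5 = -3 + 25 = 22)
f(a) = 210/11 (f(a) = 18 - (-24)/22 = 18 - 6*(-2/11) = 18 + 12/11 = 210/11)
c*83 + w(f(6), 13) = -25*83 + (210/11 - 1*13) = -2075 + (210/11 - 13) = -2075 + 67/11 = -22758/11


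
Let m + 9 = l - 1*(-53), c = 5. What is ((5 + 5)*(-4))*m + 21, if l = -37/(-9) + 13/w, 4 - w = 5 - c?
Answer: -18301/9 ≈ -2033.4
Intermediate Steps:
w = 4 (w = 4 - (5 - 1*5) = 4 - (5 - 5) = 4 - 1*0 = 4 + 0 = 4)
l = 265/36 (l = -37/(-9) + 13/4 = -37*(-⅑) + 13*(¼) = 37/9 + 13/4 = 265/36 ≈ 7.3611)
m = 1849/36 (m = -9 + (265/36 - 1*(-53)) = -9 + (265/36 + 53) = -9 + 2173/36 = 1849/36 ≈ 51.361)
((5 + 5)*(-4))*m + 21 = ((5 + 5)*(-4))*(1849/36) + 21 = (10*(-4))*(1849/36) + 21 = -40*1849/36 + 21 = -18490/9 + 21 = -18301/9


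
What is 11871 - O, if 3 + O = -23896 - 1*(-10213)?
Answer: 25557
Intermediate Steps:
O = -13686 (O = -3 + (-23896 - 1*(-10213)) = -3 + (-23896 + 10213) = -3 - 13683 = -13686)
11871 - O = 11871 - 1*(-13686) = 11871 + 13686 = 25557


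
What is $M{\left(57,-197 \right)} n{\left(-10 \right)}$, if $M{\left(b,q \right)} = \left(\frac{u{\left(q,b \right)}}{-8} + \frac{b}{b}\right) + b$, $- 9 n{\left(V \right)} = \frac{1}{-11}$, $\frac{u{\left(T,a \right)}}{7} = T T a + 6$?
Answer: $- \frac{15484369}{792} \approx -19551.0$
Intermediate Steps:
$u{\left(T,a \right)} = 42 + 7 a T^{2}$ ($u{\left(T,a \right)} = 7 \left(T T a + 6\right) = 7 \left(T^{2} a + 6\right) = 7 \left(a T^{2} + 6\right) = 7 \left(6 + a T^{2}\right) = 42 + 7 a T^{2}$)
$n{\left(V \right)} = \frac{1}{99}$ ($n{\left(V \right)} = - \frac{1}{9 \left(-11\right)} = \left(- \frac{1}{9}\right) \left(- \frac{1}{11}\right) = \frac{1}{99}$)
$M{\left(b,q \right)} = - \frac{17}{4} + b - \frac{7 b q^{2}}{8}$ ($M{\left(b,q \right)} = \left(\frac{42 + 7 b q^{2}}{-8} + \frac{b}{b}\right) + b = \left(\left(42 + 7 b q^{2}\right) \left(- \frac{1}{8}\right) + 1\right) + b = \left(\left(- \frac{21}{4} - \frac{7 b q^{2}}{8}\right) + 1\right) + b = \left(- \frac{17}{4} - \frac{7 b q^{2}}{8}\right) + b = - \frac{17}{4} + b - \frac{7 b q^{2}}{8}$)
$M{\left(57,-197 \right)} n{\left(-10 \right)} = \left(- \frac{17}{4} + 57 - \frac{399 \left(-197\right)^{2}}{8}\right) \frac{1}{99} = \left(- \frac{17}{4} + 57 - \frac{399}{8} \cdot 38809\right) \frac{1}{99} = \left(- \frac{17}{4} + 57 - \frac{15484791}{8}\right) \frac{1}{99} = \left(- \frac{15484369}{8}\right) \frac{1}{99} = - \frac{15484369}{792}$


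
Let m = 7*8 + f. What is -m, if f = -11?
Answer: -45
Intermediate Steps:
m = 45 (m = 7*8 - 11 = 56 - 11 = 45)
-m = -1*45 = -45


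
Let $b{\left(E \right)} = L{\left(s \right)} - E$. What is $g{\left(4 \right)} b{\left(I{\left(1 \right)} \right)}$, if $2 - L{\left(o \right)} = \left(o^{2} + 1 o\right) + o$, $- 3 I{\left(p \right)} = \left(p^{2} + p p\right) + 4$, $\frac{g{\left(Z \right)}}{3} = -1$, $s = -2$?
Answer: $-12$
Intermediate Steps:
$g{\left(Z \right)} = -3$ ($g{\left(Z \right)} = 3 \left(-1\right) = -3$)
$I{\left(p \right)} = - \frac{4}{3} - \frac{2 p^{2}}{3}$ ($I{\left(p \right)} = - \frac{\left(p^{2} + p p\right) + 4}{3} = - \frac{\left(p^{2} + p^{2}\right) + 4}{3} = - \frac{2 p^{2} + 4}{3} = - \frac{4 + 2 p^{2}}{3} = - \frac{4}{3} - \frac{2 p^{2}}{3}$)
$L{\left(o \right)} = 2 - o^{2} - 2 o$ ($L{\left(o \right)} = 2 - \left(\left(o^{2} + 1 o\right) + o\right) = 2 - \left(\left(o^{2} + o\right) + o\right) = 2 - \left(\left(o + o^{2}\right) + o\right) = 2 - \left(o^{2} + 2 o\right) = 2 - o^{2} - 2 o$)
$b{\left(E \right)} = 2 - E$ ($b{\left(E \right)} = \left(2 - \left(-2\right)^{2} - -4\right) - E = \left(2 - 4 + 4\right) - E = 2 - E$)
$g{\left(4 \right)} b{\left(I{\left(1 \right)} \right)} = - 3 \left(2 - \left(- \frac{4}{3} - \frac{2 \cdot 1^{2}}{3}\right)\right) = - 3 \left(2 - \left(- \frac{4}{3} - \frac{2}{3}\right)\right) = - 3 \left(2 - -2\right) = - 3 \left(2 + 2\right) = \left(-3\right) 4 = -12$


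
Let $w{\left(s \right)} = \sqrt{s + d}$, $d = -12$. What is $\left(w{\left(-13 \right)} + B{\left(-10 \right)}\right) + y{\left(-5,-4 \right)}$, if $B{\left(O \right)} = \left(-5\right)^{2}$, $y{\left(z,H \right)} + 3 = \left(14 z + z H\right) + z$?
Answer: $-33 + 5 i \approx -33.0 + 5.0 i$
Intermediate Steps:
$y{\left(z,H \right)} = -3 + 15 z + H z$ ($y{\left(z,H \right)} = -3 + \left(\left(14 z + z H\right) + z\right) = -3 + \left(\left(14 z + H z\right) + z\right) = -3 + \left(15 z + H z\right) = -3 + 15 z + H z$)
$B{\left(O \right)} = 25$
$w{\left(s \right)} = \sqrt{-12 + s}$ ($w{\left(s \right)} = \sqrt{s - 12} = \sqrt{-12 + s}$)
$\left(w{\left(-13 \right)} + B{\left(-10 \right)}\right) + y{\left(-5,-4 \right)} = \left(\sqrt{-12 - 13} + 25\right) - 58 = \left(\sqrt{-25} + 25\right) - 58 = \left(5 i + 25\right) - 58 = \left(25 + 5 i\right) - 58 = -33 + 5 i$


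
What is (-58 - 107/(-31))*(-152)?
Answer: 257032/31 ≈ 8291.4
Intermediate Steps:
(-58 - 107/(-31))*(-152) = (-58 - 107*(-1/31))*(-152) = (-58 + 107/31)*(-152) = -1691/31*(-152) = 257032/31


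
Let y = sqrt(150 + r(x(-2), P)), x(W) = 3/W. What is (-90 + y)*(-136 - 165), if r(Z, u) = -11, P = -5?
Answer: 27090 - 301*sqrt(139) ≈ 23541.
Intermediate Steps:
y = sqrt(139) (y = sqrt(150 - 11) = sqrt(139) ≈ 11.790)
(-90 + y)*(-136 - 165) = (-90 + sqrt(139))*(-136 - 165) = (-90 + sqrt(139))*(-301) = 27090 - 301*sqrt(139)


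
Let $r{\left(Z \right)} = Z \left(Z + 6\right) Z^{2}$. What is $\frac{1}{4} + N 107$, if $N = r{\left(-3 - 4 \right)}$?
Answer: $\frac{146805}{4} \approx 36701.0$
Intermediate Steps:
$r{\left(Z \right)} = Z^{3} \left(6 + Z\right)$ ($r{\left(Z \right)} = Z \left(6 + Z\right) Z^{2} = Z^{3} \left(6 + Z\right)$)
$N = 343$ ($N = \left(-3 - 4\right)^{3} \left(6 - 7\right) = \left(-7\right)^{3} \left(6 - 7\right) = \left(-343\right) \left(-1\right) = 343$)
$\frac{1}{4} + N 107 = \frac{1}{4} + 343 \cdot 107 = \frac{1}{4} + 36701 = \frac{146805}{4}$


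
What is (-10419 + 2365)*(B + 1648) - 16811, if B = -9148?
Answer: 60388189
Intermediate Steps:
(-10419 + 2365)*(B + 1648) - 16811 = (-10419 + 2365)*(-9148 + 1648) - 16811 = -8054*(-7500) - 16811 = 60405000 - 16811 = 60388189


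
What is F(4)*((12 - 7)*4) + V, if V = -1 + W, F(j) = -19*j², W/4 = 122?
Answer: -5593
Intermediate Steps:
W = 488 (W = 4*122 = 488)
V = 487 (V = -1 + 488 = 487)
F(4)*((12 - 7)*4) + V = (-19*4²)*((12 - 7)*4) + 487 = (-19*16)*(5*4) + 487 = -304*20 + 487 = -6080 + 487 = -5593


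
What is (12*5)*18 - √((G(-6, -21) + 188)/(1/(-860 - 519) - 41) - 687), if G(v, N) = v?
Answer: 1080 - I*√552593096330/28270 ≈ 1080.0 - 26.295*I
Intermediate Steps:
(12*5)*18 - √((G(-6, -21) + 188)/(1/(-860 - 519) - 41) - 687) = (12*5)*18 - √((-6 + 188)/(1/(-860 - 519) - 41) - 687) = 60*18 - √(182/(1/(-1379) - 41) - 687) = 1080 - √(182/(-1/1379 - 41) - 687) = 1080 - √(182/(-56540/1379) - 687) = 1080 - √(182*(-1379/56540) - 687) = 1080 - √(-125489/28270 - 687) = 1080 - √(-19546979/28270) = 1080 - I*√552593096330/28270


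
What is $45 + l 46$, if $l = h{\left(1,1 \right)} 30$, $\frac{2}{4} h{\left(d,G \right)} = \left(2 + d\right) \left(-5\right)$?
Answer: $-41355$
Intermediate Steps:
$h{\left(d,G \right)} = -20 - 10 d$ ($h{\left(d,G \right)} = 2 \left(2 + d\right) \left(-5\right) = 2 \left(-10 - 5 d\right) = -20 - 10 d$)
$l = -900$ ($l = \left(-20 - 10\right) 30 = \left(-30\right) 30 = -900$)
$45 + l 46 = 45 - 41400 = -41355$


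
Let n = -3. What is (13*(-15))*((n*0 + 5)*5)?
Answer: -4875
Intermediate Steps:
(13*(-15))*((n*0 + 5)*5) = (13*(-15))*((-3*0 + 5)*5) = -195*(0 + 5)*5 = -975*5 = -195*25 = -4875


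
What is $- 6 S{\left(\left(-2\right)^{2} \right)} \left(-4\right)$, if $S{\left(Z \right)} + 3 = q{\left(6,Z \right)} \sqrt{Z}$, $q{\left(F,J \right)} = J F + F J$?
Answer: $2232$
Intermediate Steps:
$q{\left(F,J \right)} = 2 F J$ ($q{\left(F,J \right)} = F J + F J = 2 F J$)
$S{\left(Z \right)} = -3 + 12 Z^{\frac{3}{2}}$ ($S{\left(Z \right)} = -3 + 2 \cdot 6 Z \sqrt{Z} = -3 + 12 Z \sqrt{Z} = -3 + 12 Z^{\frac{3}{2}}$)
$- 6 S{\left(\left(-2\right)^{2} \right)} \left(-4\right) = - 6 \left(-3 + 12 \left(\left(-2\right)^{2}\right)^{\frac{3}{2}}\right) \left(-4\right) = - 6 \left(-3 + 12 \cdot 4^{\frac{3}{2}}\right) \left(-4\right) = - 6 \left(-3 + 12 \cdot 8\right) \left(-4\right) = - 6 \left(-3 + 96\right) \left(-4\right) = \left(-6\right) 93 \left(-4\right) = \left(-558\right) \left(-4\right) = 2232$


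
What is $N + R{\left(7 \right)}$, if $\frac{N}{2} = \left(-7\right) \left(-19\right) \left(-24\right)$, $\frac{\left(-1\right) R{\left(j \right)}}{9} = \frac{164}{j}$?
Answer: $- \frac{46164}{7} \approx -6594.9$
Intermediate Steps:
$R{\left(j \right)} = - \frac{1476}{j}$ ($R{\left(j \right)} = - 9 \frac{164}{j} = - \frac{1476}{j}$)
$N = -6384$ ($N = 2 \left(-7\right) \left(-19\right) \left(-24\right) = 2 \cdot 133 \left(-24\right) = 2 \left(-3192\right) = -6384$)
$N + R{\left(7 \right)} = -6384 - \frac{1476}{7} = - \frac{46164}{7}$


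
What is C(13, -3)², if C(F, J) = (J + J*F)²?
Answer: 3111696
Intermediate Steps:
C(F, J) = (J + F*J)²
C(13, -3)² = ((-3)²*(1 + 13)²)² = (9*14²)² = (9*196)² = 1764² = 3111696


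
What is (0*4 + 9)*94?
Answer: 846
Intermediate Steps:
(0*4 + 9)*94 = (0 + 9)*94 = 9*94 = 846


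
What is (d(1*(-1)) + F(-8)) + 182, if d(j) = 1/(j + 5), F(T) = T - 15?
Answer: 637/4 ≈ 159.25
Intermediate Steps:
F(T) = -15 + T
d(j) = 1/(5 + j)
(d(1*(-1)) + F(-8)) + 182 = (1/(5 + 1*(-1)) + (-15 - 8)) + 182 = (1/(5 - 1) - 23) + 182 = (1/4 - 23) + 182 = (¼ - 23) + 182 = -91/4 + 182 = 637/4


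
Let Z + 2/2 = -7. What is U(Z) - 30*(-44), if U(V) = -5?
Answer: 1315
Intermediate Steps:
Z = -8 (Z = -1 - 7 = -8)
U(Z) - 30*(-44) = -5 - 30*(-44) = -5 + 1320 = 1315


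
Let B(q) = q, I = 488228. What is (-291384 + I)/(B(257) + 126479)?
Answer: 49211/31684 ≈ 1.5532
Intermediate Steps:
(-291384 + I)/(B(257) + 126479) = (-291384 + 488228)/(257 + 126479) = 196844/126736 = 196844*(1/126736) = 49211/31684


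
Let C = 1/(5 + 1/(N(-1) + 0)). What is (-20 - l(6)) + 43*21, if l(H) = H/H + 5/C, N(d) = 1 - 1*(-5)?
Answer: 5137/6 ≈ 856.17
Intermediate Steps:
N(d) = 6 (N(d) = 1 + 5 = 6)
C = 6/31 (C = 1/(5 + 1/(6 + 0)) = 1/(5 + 1/6) = 1/(5 + ⅙) = 1/(31/6) = 6/31 ≈ 0.19355)
l(H) = 161/6 (l(H) = H/H + 5/(6/31) = 1 + 5*(31/6) = 1 + 155/6 = 161/6)
(-20 - l(6)) + 43*21 = (-20 - 1*161/6) + 43*21 = (-20 - 161/6) + 903 = -281/6 + 903 = 5137/6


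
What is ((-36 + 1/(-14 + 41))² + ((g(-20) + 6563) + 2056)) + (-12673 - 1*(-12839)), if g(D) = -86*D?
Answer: 8600986/729 ≈ 11798.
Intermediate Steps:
((-36 + 1/(-14 + 41))² + ((g(-20) + 6563) + 2056)) + (-12673 - 1*(-12839)) = ((-36 + 1/(-14 + 41))² + ((-86*(-20) + 6563) + 2056)) + (-12673 - 1*(-12839)) = ((-36 + 1/27)² + ((1720 + 6563) + 2056)) + (-12673 + 12839) = ((-36 + 1/27)² + (8283 + 2056)) + 166 = ((-971/27)² + 10339) + 166 = (942841/729 + 10339) + 166 = 8479972/729 + 166 = 8600986/729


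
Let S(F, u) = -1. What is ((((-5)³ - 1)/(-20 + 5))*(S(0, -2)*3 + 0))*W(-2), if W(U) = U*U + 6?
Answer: -252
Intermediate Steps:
W(U) = 6 + U² (W(U) = U² + 6 = 6 + U²)
((((-5)³ - 1)/(-20 + 5))*(S(0, -2)*3 + 0))*W(-2) = ((((-5)³ - 1)/(-20 + 5))*(-1*3 + 0))*(6 + (-2)²) = (((-125 - 1)/(-15))*(-3 + 0))*(6 + 4) = (-126*(-1/15)*(-3))*10 = ((42/5)*(-3))*10 = -126/5*10 = -252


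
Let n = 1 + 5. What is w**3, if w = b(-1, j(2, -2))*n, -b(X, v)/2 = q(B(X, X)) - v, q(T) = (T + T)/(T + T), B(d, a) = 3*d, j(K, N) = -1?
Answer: -13824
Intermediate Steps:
q(T) = 1 (q(T) = (2*T)/((2*T)) = (2*T)*(1/(2*T)) = 1)
n = 6
b(X, v) = -2 + 2*v (b(X, v) = -2*(1 - v) = -2 + 2*v)
w = -24 (w = (-2 + 2*(-1))*6 = (-2 - 2)*6 = -4*6 = -24)
w**3 = (-24)**3 = -13824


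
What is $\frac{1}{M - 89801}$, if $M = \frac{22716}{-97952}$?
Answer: $- \frac{24488}{2199052567} \approx -1.1136 \cdot 10^{-5}$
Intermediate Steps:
$M = - \frac{5679}{24488}$ ($M = 22716 \left(- \frac{1}{97952}\right) = - \frac{5679}{24488} \approx -0.23191$)
$\frac{1}{M - 89801} = \frac{1}{- \frac{5679}{24488} - 89801} = \frac{1}{- \frac{2199052567}{24488}} = - \frac{24488}{2199052567}$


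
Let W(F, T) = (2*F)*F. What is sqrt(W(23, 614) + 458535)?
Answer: sqrt(459593) ≈ 677.93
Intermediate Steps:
W(F, T) = 2*F**2
sqrt(W(23, 614) + 458535) = sqrt(2*23**2 + 458535) = sqrt(2*529 + 458535) = sqrt(1058 + 458535) = sqrt(459593)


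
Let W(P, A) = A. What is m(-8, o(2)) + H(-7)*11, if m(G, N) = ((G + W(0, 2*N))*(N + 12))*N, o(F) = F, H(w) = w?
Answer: -189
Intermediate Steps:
m(G, N) = N*(12 + N)*(G + 2*N) (m(G, N) = ((G + 2*N)*(N + 12))*N = ((G + 2*N)*(12 + N))*N = ((12 + N)*(G + 2*N))*N = N*(12 + N)*(G + 2*N))
m(-8, o(2)) + H(-7)*11 = 2*(2*2² + 12*(-8) + 24*2 - 8*2) - 7*11 = 2*(2*4 - 96 + 48 - 16) - 77 = 2*(8 - 96 + 48 - 16) - 77 = 2*(-56) - 77 = -112 - 77 = -189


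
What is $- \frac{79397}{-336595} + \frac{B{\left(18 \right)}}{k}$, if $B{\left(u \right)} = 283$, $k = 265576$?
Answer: $\frac{21181194057}{89391553720} \approx 0.23695$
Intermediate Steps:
$- \frac{79397}{-336595} + \frac{B{\left(18 \right)}}{k} = - \frac{79397}{-336595} + \frac{283}{265576} = \left(-79397\right) \left(- \frac{1}{336595}\right) + 283 \cdot \frac{1}{265576} = \frac{79397}{336595} + \frac{283}{265576} = \frac{21181194057}{89391553720}$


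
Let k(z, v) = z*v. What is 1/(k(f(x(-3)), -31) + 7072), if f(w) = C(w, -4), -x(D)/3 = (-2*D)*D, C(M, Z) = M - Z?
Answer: 1/5274 ≈ 0.00018961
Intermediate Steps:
x(D) = 6*D² (x(D) = -3*(-2*D)*D = -(-6)*D² = 6*D²)
f(w) = 4 + w (f(w) = w - 1*(-4) = w + 4 = 4 + w)
k(z, v) = v*z
1/(k(f(x(-3)), -31) + 7072) = 1/(-31*(4 + 6*(-3)²) + 7072) = 1/(-31*(4 + 6*9) + 7072) = 1/(-31*(4 + 54) + 7072) = 1/(-31*58 + 7072) = 1/(-1798 + 7072) = 1/5274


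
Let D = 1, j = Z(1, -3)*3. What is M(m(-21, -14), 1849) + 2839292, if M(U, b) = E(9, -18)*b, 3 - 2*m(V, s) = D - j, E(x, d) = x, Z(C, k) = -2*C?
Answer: 2855933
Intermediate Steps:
j = -6 (j = -2*1*3 = -2*3 = -6)
m(V, s) = -2 (m(V, s) = 3/2 - (1 - 1*(-6))/2 = 3/2 - (1 + 6)/2 = 3/2 - 1/2*7 = 3/2 - 7/2 = -2)
M(U, b) = 9*b
M(m(-21, -14), 1849) + 2839292 = 9*1849 + 2839292 = 16641 + 2839292 = 2855933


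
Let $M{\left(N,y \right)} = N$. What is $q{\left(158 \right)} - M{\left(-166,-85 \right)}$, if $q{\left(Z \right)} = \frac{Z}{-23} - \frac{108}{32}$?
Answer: $\frac{28659}{184} \approx 155.76$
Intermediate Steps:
$q{\left(Z \right)} = - \frac{27}{8} - \frac{Z}{23}$ ($q{\left(Z \right)} = Z \left(- \frac{1}{23}\right) - \frac{27}{8} = - \frac{Z}{23} - \frac{27}{8} = - \frac{27}{8} - \frac{Z}{23}$)
$q{\left(158 \right)} - M{\left(-166,-85 \right)} = \left(- \frac{27}{8} - \frac{158}{23}\right) - -166 = \left(- \frac{27}{8} - \frac{158}{23}\right) + 166 = - \frac{1885}{184} + 166 = \frac{28659}{184}$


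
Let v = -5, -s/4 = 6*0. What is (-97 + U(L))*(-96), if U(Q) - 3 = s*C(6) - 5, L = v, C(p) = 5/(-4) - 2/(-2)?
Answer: 9504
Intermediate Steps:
s = 0 (s = -24*0 = -4*0 = 0)
C(p) = -¼ (C(p) = 5*(-¼) - 2*(-½) = -5/4 + 1 = -¼)
L = -5
U(Q) = -2 (U(Q) = 3 + (0*(-¼) - 5) = 3 + (0 - 5) = 3 - 5 = -2)
(-97 + U(L))*(-96) = (-97 - 2)*(-96) = -99*(-96) = 9504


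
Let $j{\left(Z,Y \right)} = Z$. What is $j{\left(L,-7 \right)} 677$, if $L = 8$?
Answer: $5416$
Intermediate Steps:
$j{\left(L,-7 \right)} 677 = 8 \cdot 677 = 5416$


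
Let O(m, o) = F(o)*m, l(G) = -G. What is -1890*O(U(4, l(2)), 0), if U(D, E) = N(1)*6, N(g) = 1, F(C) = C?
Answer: 0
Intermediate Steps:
U(D, E) = 6 (U(D, E) = 1*6 = 6)
O(m, o) = m*o (O(m, o) = o*m = m*o)
-1890*O(U(4, l(2)), 0) = -11340*0 = -1890*0 = 0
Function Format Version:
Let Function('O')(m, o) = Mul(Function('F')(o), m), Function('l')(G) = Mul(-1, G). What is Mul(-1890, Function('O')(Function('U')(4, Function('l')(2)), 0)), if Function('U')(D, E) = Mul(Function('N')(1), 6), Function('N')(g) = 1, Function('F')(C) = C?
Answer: 0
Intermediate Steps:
Function('U')(D, E) = 6 (Function('U')(D, E) = Mul(1, 6) = 6)
Function('O')(m, o) = Mul(m, o) (Function('O')(m, o) = Mul(o, m) = Mul(m, o))
Mul(-1890, Function('O')(Function('U')(4, Function('l')(2)), 0)) = Mul(-1890, Mul(6, 0)) = Mul(-1890, 0) = 0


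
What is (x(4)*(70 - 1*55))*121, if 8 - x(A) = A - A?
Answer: 14520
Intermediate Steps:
x(A) = 8 (x(A) = 8 - (A - A) = 8 - 1*0 = 8 + 0 = 8)
(x(4)*(70 - 1*55))*121 = (8*(70 - 1*55))*121 = (8*(70 - 55))*121 = (8*15)*121 = 120*121 = 14520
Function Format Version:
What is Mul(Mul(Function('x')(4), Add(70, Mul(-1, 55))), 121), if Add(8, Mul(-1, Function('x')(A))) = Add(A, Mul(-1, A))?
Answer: 14520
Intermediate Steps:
Function('x')(A) = 8 (Function('x')(A) = Add(8, Mul(-1, Add(A, Mul(-1, A)))) = Add(8, Mul(-1, 0)) = Add(8, 0) = 8)
Mul(Mul(Function('x')(4), Add(70, Mul(-1, 55))), 121) = Mul(Mul(8, Add(70, Mul(-1, 55))), 121) = Mul(Mul(8, Add(70, -55)), 121) = Mul(Mul(8, 15), 121) = Mul(120, 121) = 14520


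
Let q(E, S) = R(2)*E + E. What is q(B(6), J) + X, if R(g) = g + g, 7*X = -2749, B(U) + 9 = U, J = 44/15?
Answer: -2854/7 ≈ -407.71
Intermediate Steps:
J = 44/15 (J = 44*(1/15) = 44/15 ≈ 2.9333)
B(U) = -9 + U
X = -2749/7 (X = (1/7)*(-2749) = -2749/7 ≈ -392.71)
R(g) = 2*g
q(E, S) = 5*E (q(E, S) = (2*2)*E + E = 4*E + E = 5*E)
q(B(6), J) + X = 5*(-9 + 6) - 2749/7 = 5*(-3) - 2749/7 = -15 - 2749/7 = -2854/7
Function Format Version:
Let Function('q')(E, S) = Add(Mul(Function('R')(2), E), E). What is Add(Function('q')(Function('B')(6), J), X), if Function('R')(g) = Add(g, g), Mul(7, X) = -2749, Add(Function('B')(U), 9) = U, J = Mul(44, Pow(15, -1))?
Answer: Rational(-2854, 7) ≈ -407.71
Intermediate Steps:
J = Rational(44, 15) (J = Mul(44, Rational(1, 15)) = Rational(44, 15) ≈ 2.9333)
Function('B')(U) = Add(-9, U)
X = Rational(-2749, 7) (X = Mul(Rational(1, 7), -2749) = Rational(-2749, 7) ≈ -392.71)
Function('R')(g) = Mul(2, g)
Function('q')(E, S) = Mul(5, E) (Function('q')(E, S) = Add(Mul(Mul(2, 2), E), E) = Add(Mul(4, E), E) = Mul(5, E))
Add(Function('q')(Function('B')(6), J), X) = Add(Mul(5, Add(-9, 6)), Rational(-2749, 7)) = Add(Mul(5, -3), Rational(-2749, 7)) = Add(-15, Rational(-2749, 7)) = Rational(-2854, 7)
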